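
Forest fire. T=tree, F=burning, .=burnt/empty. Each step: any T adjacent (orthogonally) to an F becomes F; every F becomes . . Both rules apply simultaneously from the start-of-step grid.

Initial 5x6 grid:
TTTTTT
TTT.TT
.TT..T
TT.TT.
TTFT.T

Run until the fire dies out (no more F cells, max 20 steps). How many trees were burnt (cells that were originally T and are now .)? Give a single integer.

Step 1: +2 fires, +1 burnt (F count now 2)
Step 2: +3 fires, +2 burnt (F count now 3)
Step 3: +3 fires, +3 burnt (F count now 3)
Step 4: +2 fires, +3 burnt (F count now 2)
Step 5: +3 fires, +2 burnt (F count now 3)
Step 6: +2 fires, +3 burnt (F count now 2)
Step 7: +1 fires, +2 burnt (F count now 1)
Step 8: +1 fires, +1 burnt (F count now 1)
Step 9: +2 fires, +1 burnt (F count now 2)
Step 10: +1 fires, +2 burnt (F count now 1)
Step 11: +1 fires, +1 burnt (F count now 1)
Step 12: +0 fires, +1 burnt (F count now 0)
Fire out after step 12
Initially T: 22, now '.': 29
Total burnt (originally-T cells now '.'): 21

Answer: 21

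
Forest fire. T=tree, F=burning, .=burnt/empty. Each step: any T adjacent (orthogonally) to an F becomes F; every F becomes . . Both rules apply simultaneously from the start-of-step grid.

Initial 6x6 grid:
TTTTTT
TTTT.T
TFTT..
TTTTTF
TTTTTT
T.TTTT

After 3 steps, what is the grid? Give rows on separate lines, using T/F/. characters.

Step 1: 6 trees catch fire, 2 burn out
  TTTTTT
  TFTT.T
  F.FT..
  TFTTF.
  TTTTTF
  T.TTTT
Step 2: 10 trees catch fire, 6 burn out
  TFTTTT
  F.FT.T
  ...F..
  F.FF..
  TFTTF.
  T.TTTF
Step 3: 7 trees catch fire, 10 burn out
  F.FTTT
  ...F.T
  ......
  ......
  F.FF..
  T.TTF.

F.FTTT
...F.T
......
......
F.FF..
T.TTF.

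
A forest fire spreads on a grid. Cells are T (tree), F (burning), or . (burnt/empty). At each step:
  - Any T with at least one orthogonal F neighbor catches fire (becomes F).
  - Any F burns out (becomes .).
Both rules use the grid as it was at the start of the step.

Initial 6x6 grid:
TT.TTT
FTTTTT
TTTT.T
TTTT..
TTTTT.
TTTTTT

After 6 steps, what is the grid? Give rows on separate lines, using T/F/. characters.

Step 1: 3 trees catch fire, 1 burn out
  FT.TTT
  .FTTTT
  FTTT.T
  TTTT..
  TTTTT.
  TTTTTT
Step 2: 4 trees catch fire, 3 burn out
  .F.TTT
  ..FTTT
  .FTT.T
  FTTT..
  TTTTT.
  TTTTTT
Step 3: 4 trees catch fire, 4 burn out
  ...TTT
  ...FTT
  ..FT.T
  .FTT..
  FTTTT.
  TTTTTT
Step 4: 6 trees catch fire, 4 burn out
  ...FTT
  ....FT
  ...F.T
  ..FT..
  .FTTT.
  FTTTTT
Step 5: 5 trees catch fire, 6 burn out
  ....FT
  .....F
  .....T
  ...F..
  ..FTT.
  .FTTTT
Step 6: 4 trees catch fire, 5 burn out
  .....F
  ......
  .....F
  ......
  ...FT.
  ..FTTT

.....F
......
.....F
......
...FT.
..FTTT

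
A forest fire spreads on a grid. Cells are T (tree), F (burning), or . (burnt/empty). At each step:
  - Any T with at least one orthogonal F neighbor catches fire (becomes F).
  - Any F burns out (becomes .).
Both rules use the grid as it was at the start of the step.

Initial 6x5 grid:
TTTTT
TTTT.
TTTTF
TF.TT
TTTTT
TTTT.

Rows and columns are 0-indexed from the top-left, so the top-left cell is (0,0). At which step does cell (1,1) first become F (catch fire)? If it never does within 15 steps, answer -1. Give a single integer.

Step 1: cell (1,1)='T' (+5 fires, +2 burnt)
Step 2: cell (1,1)='F' (+9 fires, +5 burnt)
  -> target ignites at step 2
Step 3: cell (1,1)='.' (+7 fires, +9 burnt)
Step 4: cell (1,1)='.' (+4 fires, +7 burnt)
Step 5: cell (1,1)='.' (+0 fires, +4 burnt)
  fire out at step 5

2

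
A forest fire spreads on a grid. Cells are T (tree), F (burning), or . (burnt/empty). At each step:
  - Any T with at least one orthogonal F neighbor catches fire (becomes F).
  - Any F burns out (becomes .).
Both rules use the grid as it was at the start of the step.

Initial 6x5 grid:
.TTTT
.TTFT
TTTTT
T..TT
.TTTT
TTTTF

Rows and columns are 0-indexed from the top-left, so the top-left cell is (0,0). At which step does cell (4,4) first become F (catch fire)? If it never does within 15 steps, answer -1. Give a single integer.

Step 1: cell (4,4)='F' (+6 fires, +2 burnt)
  -> target ignites at step 1
Step 2: cell (4,4)='.' (+9 fires, +6 burnt)
Step 3: cell (4,4)='.' (+4 fires, +9 burnt)
Step 4: cell (4,4)='.' (+3 fires, +4 burnt)
Step 5: cell (4,4)='.' (+1 fires, +3 burnt)
Step 6: cell (4,4)='.' (+0 fires, +1 burnt)
  fire out at step 6

1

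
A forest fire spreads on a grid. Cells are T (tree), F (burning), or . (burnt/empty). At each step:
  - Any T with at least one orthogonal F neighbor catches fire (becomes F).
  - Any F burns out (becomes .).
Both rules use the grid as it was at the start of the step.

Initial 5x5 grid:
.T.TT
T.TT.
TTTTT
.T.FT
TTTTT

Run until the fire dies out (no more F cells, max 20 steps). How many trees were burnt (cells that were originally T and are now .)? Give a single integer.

Answer: 17

Derivation:
Step 1: +3 fires, +1 burnt (F count now 3)
Step 2: +5 fires, +3 burnt (F count now 5)
Step 3: +4 fires, +5 burnt (F count now 4)
Step 4: +4 fires, +4 burnt (F count now 4)
Step 5: +1 fires, +4 burnt (F count now 1)
Step 6: +0 fires, +1 burnt (F count now 0)
Fire out after step 6
Initially T: 18, now '.': 24
Total burnt (originally-T cells now '.'): 17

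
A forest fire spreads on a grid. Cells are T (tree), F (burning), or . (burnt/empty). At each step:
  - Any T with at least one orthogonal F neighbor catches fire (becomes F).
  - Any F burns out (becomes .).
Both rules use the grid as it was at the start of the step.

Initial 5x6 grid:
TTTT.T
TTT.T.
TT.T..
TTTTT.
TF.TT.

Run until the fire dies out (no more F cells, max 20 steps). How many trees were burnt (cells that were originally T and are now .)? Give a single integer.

Step 1: +2 fires, +1 burnt (F count now 2)
Step 2: +3 fires, +2 burnt (F count now 3)
Step 3: +3 fires, +3 burnt (F count now 3)
Step 4: +6 fires, +3 burnt (F count now 6)
Step 5: +3 fires, +6 burnt (F count now 3)
Step 6: +1 fires, +3 burnt (F count now 1)
Step 7: +0 fires, +1 burnt (F count now 0)
Fire out after step 7
Initially T: 20, now '.': 28
Total burnt (originally-T cells now '.'): 18

Answer: 18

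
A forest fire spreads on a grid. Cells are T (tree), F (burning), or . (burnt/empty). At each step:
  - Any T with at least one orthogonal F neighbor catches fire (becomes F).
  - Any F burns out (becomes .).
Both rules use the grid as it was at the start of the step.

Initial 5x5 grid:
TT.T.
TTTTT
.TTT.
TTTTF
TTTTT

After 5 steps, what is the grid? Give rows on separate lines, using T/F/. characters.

Step 1: 2 trees catch fire, 1 burn out
  TT.T.
  TTTTT
  .TTT.
  TTTF.
  TTTTF
Step 2: 3 trees catch fire, 2 burn out
  TT.T.
  TTTTT
  .TTF.
  TTF..
  TTTF.
Step 3: 4 trees catch fire, 3 burn out
  TT.T.
  TTTFT
  .TF..
  TF...
  TTF..
Step 4: 6 trees catch fire, 4 burn out
  TT.F.
  TTF.F
  .F...
  F....
  TF...
Step 5: 2 trees catch fire, 6 burn out
  TT...
  TF...
  .....
  .....
  F....

TT...
TF...
.....
.....
F....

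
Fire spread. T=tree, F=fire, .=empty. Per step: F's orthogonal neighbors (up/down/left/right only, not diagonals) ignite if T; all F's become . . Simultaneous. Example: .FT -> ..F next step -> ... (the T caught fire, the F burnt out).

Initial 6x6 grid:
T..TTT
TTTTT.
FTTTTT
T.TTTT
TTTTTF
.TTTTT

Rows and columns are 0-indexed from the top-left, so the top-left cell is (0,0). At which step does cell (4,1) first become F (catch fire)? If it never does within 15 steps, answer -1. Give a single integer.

Step 1: cell (4,1)='T' (+6 fires, +2 burnt)
Step 2: cell (4,1)='T' (+8 fires, +6 burnt)
Step 3: cell (4,1)='F' (+8 fires, +8 burnt)
  -> target ignites at step 3
Step 4: cell (4,1)='.' (+4 fires, +8 burnt)
Step 5: cell (4,1)='.' (+2 fires, +4 burnt)
Step 6: cell (4,1)='.' (+1 fires, +2 burnt)
Step 7: cell (4,1)='.' (+0 fires, +1 burnt)
  fire out at step 7

3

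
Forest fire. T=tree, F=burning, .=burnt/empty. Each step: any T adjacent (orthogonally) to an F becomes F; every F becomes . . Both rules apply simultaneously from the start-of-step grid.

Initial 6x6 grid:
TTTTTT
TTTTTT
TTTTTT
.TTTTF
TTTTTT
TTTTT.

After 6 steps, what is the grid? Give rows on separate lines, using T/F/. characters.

Step 1: 3 trees catch fire, 1 burn out
  TTTTTT
  TTTTTT
  TTTTTF
  .TTTF.
  TTTTTF
  TTTTT.
Step 2: 4 trees catch fire, 3 burn out
  TTTTTT
  TTTTTF
  TTTTF.
  .TTF..
  TTTTF.
  TTTTT.
Step 3: 6 trees catch fire, 4 burn out
  TTTTTF
  TTTTF.
  TTTF..
  .TF...
  TTTF..
  TTTTF.
Step 4: 6 trees catch fire, 6 burn out
  TTTTF.
  TTTF..
  TTF...
  .F....
  TTF...
  TTTF..
Step 5: 5 trees catch fire, 6 burn out
  TTTF..
  TTF...
  TF....
  ......
  TF....
  TTF...
Step 6: 5 trees catch fire, 5 burn out
  TTF...
  TF....
  F.....
  ......
  F.....
  TF....

TTF...
TF....
F.....
......
F.....
TF....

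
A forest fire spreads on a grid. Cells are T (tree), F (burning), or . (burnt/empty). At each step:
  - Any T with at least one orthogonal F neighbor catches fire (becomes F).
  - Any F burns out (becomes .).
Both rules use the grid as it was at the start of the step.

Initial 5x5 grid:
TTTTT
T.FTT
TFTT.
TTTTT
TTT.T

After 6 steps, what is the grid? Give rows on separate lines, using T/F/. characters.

Step 1: 5 trees catch fire, 2 burn out
  TTFTT
  T..FT
  F.FT.
  TFTTT
  TTT.T
Step 2: 8 trees catch fire, 5 burn out
  TF.FT
  F...F
  ...F.
  F.FTT
  TFT.T
Step 3: 5 trees catch fire, 8 burn out
  F...F
  .....
  .....
  ...FT
  F.F.T
Step 4: 1 trees catch fire, 5 burn out
  .....
  .....
  .....
  ....F
  ....T
Step 5: 1 trees catch fire, 1 burn out
  .....
  .....
  .....
  .....
  ....F
Step 6: 0 trees catch fire, 1 burn out
  .....
  .....
  .....
  .....
  .....

.....
.....
.....
.....
.....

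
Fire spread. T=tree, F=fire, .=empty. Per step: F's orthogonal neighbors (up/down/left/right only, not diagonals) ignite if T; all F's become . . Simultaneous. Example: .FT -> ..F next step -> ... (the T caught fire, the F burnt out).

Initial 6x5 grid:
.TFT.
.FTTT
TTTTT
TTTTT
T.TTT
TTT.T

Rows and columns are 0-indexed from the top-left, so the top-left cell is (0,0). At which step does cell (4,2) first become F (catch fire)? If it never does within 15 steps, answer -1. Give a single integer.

Step 1: cell (4,2)='T' (+4 fires, +2 burnt)
Step 2: cell (4,2)='T' (+4 fires, +4 burnt)
Step 3: cell (4,2)='T' (+4 fires, +4 burnt)
Step 4: cell (4,2)='F' (+4 fires, +4 burnt)
  -> target ignites at step 4
Step 5: cell (4,2)='.' (+4 fires, +4 burnt)
Step 6: cell (4,2)='.' (+2 fires, +4 burnt)
Step 7: cell (4,2)='.' (+1 fires, +2 burnt)
Step 8: cell (4,2)='.' (+0 fires, +1 burnt)
  fire out at step 8

4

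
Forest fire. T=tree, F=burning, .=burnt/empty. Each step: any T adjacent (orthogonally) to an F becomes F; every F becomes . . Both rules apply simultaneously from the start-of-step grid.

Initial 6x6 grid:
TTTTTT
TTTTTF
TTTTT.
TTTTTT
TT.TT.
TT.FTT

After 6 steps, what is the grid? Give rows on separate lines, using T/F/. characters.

Step 1: 4 trees catch fire, 2 burn out
  TTTTTF
  TTTTF.
  TTTTT.
  TTTTTT
  TT.FT.
  TT..FT
Step 2: 6 trees catch fire, 4 burn out
  TTTTF.
  TTTF..
  TTTTF.
  TTTFTT
  TT..F.
  TT...F
Step 3: 5 trees catch fire, 6 burn out
  TTTF..
  TTF...
  TTTF..
  TTF.FT
  TT....
  TT....
Step 4: 5 trees catch fire, 5 burn out
  TTF...
  TF....
  TTF...
  TF...F
  TT....
  TT....
Step 5: 5 trees catch fire, 5 burn out
  TF....
  F.....
  TF....
  F.....
  TF....
  TT....
Step 6: 4 trees catch fire, 5 burn out
  F.....
  ......
  F.....
  ......
  F.....
  TF....

F.....
......
F.....
......
F.....
TF....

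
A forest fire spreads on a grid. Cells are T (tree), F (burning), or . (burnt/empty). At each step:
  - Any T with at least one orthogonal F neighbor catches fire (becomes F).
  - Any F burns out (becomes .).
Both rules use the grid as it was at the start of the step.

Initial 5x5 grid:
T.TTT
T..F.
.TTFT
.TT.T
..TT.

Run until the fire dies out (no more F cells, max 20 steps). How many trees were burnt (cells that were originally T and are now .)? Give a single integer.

Answer: 11

Derivation:
Step 1: +3 fires, +2 burnt (F count now 3)
Step 2: +5 fires, +3 burnt (F count now 5)
Step 3: +2 fires, +5 burnt (F count now 2)
Step 4: +1 fires, +2 burnt (F count now 1)
Step 5: +0 fires, +1 burnt (F count now 0)
Fire out after step 5
Initially T: 13, now '.': 23
Total burnt (originally-T cells now '.'): 11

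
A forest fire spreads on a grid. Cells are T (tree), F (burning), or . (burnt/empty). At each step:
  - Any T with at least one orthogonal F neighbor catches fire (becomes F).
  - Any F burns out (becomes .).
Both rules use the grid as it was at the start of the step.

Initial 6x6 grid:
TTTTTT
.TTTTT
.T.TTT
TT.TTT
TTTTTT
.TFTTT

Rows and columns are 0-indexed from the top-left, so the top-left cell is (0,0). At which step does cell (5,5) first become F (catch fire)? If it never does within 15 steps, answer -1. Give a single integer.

Step 1: cell (5,5)='T' (+3 fires, +1 burnt)
Step 2: cell (5,5)='T' (+3 fires, +3 burnt)
Step 3: cell (5,5)='F' (+5 fires, +3 burnt)
  -> target ignites at step 3
Step 4: cell (5,5)='.' (+5 fires, +5 burnt)
Step 5: cell (5,5)='.' (+4 fires, +5 burnt)
Step 6: cell (5,5)='.' (+5 fires, +4 burnt)
Step 7: cell (5,5)='.' (+4 fires, +5 burnt)
Step 8: cell (5,5)='.' (+1 fires, +4 burnt)
Step 9: cell (5,5)='.' (+0 fires, +1 burnt)
  fire out at step 9

3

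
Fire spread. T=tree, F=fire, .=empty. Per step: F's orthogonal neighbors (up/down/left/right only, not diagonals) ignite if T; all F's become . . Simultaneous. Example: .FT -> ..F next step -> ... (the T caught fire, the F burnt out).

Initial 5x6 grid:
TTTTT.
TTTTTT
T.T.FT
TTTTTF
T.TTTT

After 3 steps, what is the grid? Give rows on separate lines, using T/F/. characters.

Step 1: 4 trees catch fire, 2 burn out
  TTTTT.
  TTTTFT
  T.T..F
  TTTTF.
  T.TTTF
Step 2: 5 trees catch fire, 4 burn out
  TTTTF.
  TTTF.F
  T.T...
  TTTF..
  T.TTF.
Step 3: 4 trees catch fire, 5 burn out
  TTTF..
  TTF...
  T.T...
  TTF...
  T.TF..

TTTF..
TTF...
T.T...
TTF...
T.TF..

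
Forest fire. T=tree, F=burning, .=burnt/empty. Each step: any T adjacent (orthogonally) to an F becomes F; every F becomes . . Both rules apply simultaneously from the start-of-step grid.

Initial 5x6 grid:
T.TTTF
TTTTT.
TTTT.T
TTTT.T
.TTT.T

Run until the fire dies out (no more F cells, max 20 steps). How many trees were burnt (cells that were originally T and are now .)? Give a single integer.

Answer: 20

Derivation:
Step 1: +1 fires, +1 burnt (F count now 1)
Step 2: +2 fires, +1 burnt (F count now 2)
Step 3: +2 fires, +2 burnt (F count now 2)
Step 4: +2 fires, +2 burnt (F count now 2)
Step 5: +3 fires, +2 burnt (F count now 3)
Step 6: +4 fires, +3 burnt (F count now 4)
Step 7: +4 fires, +4 burnt (F count now 4)
Step 8: +2 fires, +4 burnt (F count now 2)
Step 9: +0 fires, +2 burnt (F count now 0)
Fire out after step 9
Initially T: 23, now '.': 27
Total burnt (originally-T cells now '.'): 20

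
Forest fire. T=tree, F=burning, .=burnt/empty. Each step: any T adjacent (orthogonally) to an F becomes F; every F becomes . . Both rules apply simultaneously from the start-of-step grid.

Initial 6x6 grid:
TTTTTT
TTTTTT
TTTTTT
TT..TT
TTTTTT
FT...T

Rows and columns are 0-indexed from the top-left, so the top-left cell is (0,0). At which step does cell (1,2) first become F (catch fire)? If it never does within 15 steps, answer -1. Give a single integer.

Step 1: cell (1,2)='T' (+2 fires, +1 burnt)
Step 2: cell (1,2)='T' (+2 fires, +2 burnt)
Step 3: cell (1,2)='T' (+3 fires, +2 burnt)
Step 4: cell (1,2)='T' (+3 fires, +3 burnt)
Step 5: cell (1,2)='T' (+4 fires, +3 burnt)
Step 6: cell (1,2)='F' (+5 fires, +4 burnt)
  -> target ignites at step 6
Step 7: cell (1,2)='.' (+5 fires, +5 burnt)
Step 8: cell (1,2)='.' (+3 fires, +5 burnt)
Step 9: cell (1,2)='.' (+2 fires, +3 burnt)
Step 10: cell (1,2)='.' (+1 fires, +2 burnt)
Step 11: cell (1,2)='.' (+0 fires, +1 burnt)
  fire out at step 11

6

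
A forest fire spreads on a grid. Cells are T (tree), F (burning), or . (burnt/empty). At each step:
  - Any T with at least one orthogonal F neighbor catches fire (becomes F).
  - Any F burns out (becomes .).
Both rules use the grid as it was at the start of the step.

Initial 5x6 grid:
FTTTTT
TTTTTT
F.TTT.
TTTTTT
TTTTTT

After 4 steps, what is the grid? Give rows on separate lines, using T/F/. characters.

Step 1: 3 trees catch fire, 2 burn out
  .FTTTT
  FTTTTT
  ..TTT.
  FTTTTT
  TTTTTT
Step 2: 4 trees catch fire, 3 burn out
  ..FTTT
  .FTTTT
  ..TTT.
  .FTTTT
  FTTTTT
Step 3: 4 trees catch fire, 4 burn out
  ...FTT
  ..FTTT
  ..TTT.
  ..FTTT
  .FTTTT
Step 4: 5 trees catch fire, 4 burn out
  ....FT
  ...FTT
  ..FTT.
  ...FTT
  ..FTTT

....FT
...FTT
..FTT.
...FTT
..FTTT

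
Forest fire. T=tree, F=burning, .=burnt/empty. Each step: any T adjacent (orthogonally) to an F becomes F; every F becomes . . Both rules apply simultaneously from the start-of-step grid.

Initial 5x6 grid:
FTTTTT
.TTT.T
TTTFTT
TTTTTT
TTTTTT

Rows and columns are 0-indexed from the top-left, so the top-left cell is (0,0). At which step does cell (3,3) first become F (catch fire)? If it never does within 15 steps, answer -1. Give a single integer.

Step 1: cell (3,3)='F' (+5 fires, +2 burnt)
  -> target ignites at step 1
Step 2: cell (3,3)='.' (+9 fires, +5 burnt)
Step 3: cell (3,3)='.' (+7 fires, +9 burnt)
Step 4: cell (3,3)='.' (+4 fires, +7 burnt)
Step 5: cell (3,3)='.' (+1 fires, +4 burnt)
Step 6: cell (3,3)='.' (+0 fires, +1 burnt)
  fire out at step 6

1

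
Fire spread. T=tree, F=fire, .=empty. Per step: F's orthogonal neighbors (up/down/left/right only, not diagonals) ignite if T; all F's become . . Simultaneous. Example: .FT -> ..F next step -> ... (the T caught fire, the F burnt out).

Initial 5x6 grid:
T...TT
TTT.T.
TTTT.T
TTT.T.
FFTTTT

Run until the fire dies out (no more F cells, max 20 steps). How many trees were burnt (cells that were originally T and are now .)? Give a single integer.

Step 1: +3 fires, +2 burnt (F count now 3)
Step 2: +4 fires, +3 burnt (F count now 4)
Step 3: +4 fires, +4 burnt (F count now 4)
Step 4: +5 fires, +4 burnt (F count now 5)
Step 5: +0 fires, +5 burnt (F count now 0)
Fire out after step 5
Initially T: 20, now '.': 26
Total burnt (originally-T cells now '.'): 16

Answer: 16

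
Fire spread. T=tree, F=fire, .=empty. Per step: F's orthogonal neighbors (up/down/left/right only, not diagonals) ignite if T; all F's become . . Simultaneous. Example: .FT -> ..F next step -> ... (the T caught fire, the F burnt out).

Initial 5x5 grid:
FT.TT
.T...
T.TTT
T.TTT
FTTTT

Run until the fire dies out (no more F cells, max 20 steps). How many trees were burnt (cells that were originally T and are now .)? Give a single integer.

Step 1: +3 fires, +2 burnt (F count now 3)
Step 2: +3 fires, +3 burnt (F count now 3)
Step 3: +2 fires, +3 burnt (F count now 2)
Step 4: +3 fires, +2 burnt (F count now 3)
Step 5: +2 fires, +3 burnt (F count now 2)
Step 6: +1 fires, +2 burnt (F count now 1)
Step 7: +0 fires, +1 burnt (F count now 0)
Fire out after step 7
Initially T: 16, now '.': 23
Total burnt (originally-T cells now '.'): 14

Answer: 14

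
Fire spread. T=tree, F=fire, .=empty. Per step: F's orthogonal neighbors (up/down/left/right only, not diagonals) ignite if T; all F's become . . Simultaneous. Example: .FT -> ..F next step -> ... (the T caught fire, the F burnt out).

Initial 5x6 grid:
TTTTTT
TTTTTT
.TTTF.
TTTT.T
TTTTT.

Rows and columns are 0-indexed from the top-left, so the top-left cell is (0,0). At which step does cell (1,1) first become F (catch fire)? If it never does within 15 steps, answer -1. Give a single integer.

Step 1: cell (1,1)='T' (+2 fires, +1 burnt)
Step 2: cell (1,1)='T' (+5 fires, +2 burnt)
Step 3: cell (1,1)='T' (+6 fires, +5 burnt)
Step 4: cell (1,1)='F' (+5 fires, +6 burnt)
  -> target ignites at step 4
Step 5: cell (1,1)='.' (+4 fires, +5 burnt)
Step 6: cell (1,1)='.' (+2 fires, +4 burnt)
Step 7: cell (1,1)='.' (+0 fires, +2 burnt)
  fire out at step 7

4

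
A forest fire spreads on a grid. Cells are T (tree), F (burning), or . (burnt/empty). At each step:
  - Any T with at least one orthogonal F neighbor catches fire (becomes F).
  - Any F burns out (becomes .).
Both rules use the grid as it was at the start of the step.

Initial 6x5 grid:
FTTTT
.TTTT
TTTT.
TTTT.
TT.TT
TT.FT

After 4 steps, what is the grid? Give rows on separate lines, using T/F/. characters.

Step 1: 3 trees catch fire, 2 burn out
  .FTTT
  .TTTT
  TTTT.
  TTTT.
  TT.FT
  TT..F
Step 2: 4 trees catch fire, 3 burn out
  ..FTT
  .FTTT
  TTTT.
  TTTF.
  TT..F
  TT...
Step 3: 5 trees catch fire, 4 burn out
  ...FT
  ..FTT
  TFTF.
  TTF..
  TT...
  TT...
Step 4: 5 trees catch fire, 5 burn out
  ....F
  ...FT
  F.F..
  TF...
  TT...
  TT...

....F
...FT
F.F..
TF...
TT...
TT...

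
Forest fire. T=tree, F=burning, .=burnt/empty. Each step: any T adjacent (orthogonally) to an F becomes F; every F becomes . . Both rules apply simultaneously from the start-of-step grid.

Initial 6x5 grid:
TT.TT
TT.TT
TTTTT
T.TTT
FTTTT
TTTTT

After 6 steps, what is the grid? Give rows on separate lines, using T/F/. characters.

Step 1: 3 trees catch fire, 1 burn out
  TT.TT
  TT.TT
  TTTTT
  F.TTT
  .FTTT
  FTTTT
Step 2: 3 trees catch fire, 3 burn out
  TT.TT
  TT.TT
  FTTTT
  ..TTT
  ..FTT
  .FTTT
Step 3: 5 trees catch fire, 3 burn out
  TT.TT
  FT.TT
  .FTTT
  ..FTT
  ...FT
  ..FTT
Step 4: 6 trees catch fire, 5 burn out
  FT.TT
  .F.TT
  ..FTT
  ...FT
  ....F
  ...FT
Step 5: 4 trees catch fire, 6 burn out
  .F.TT
  ...TT
  ...FT
  ....F
  .....
  ....F
Step 6: 2 trees catch fire, 4 burn out
  ...TT
  ...FT
  ....F
  .....
  .....
  .....

...TT
...FT
....F
.....
.....
.....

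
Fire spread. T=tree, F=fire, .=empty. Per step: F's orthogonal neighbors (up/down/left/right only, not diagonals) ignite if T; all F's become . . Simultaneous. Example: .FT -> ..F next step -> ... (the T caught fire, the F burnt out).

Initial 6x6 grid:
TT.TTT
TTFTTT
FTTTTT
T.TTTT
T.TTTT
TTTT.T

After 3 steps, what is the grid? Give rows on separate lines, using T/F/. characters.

Step 1: 6 trees catch fire, 2 burn out
  TT.TTT
  FF.FTT
  .FFTTT
  F.TTTT
  T.TTTT
  TTTT.T
Step 2: 7 trees catch fire, 6 burn out
  FF.FTT
  ....FT
  ...FTT
  ..FTTT
  F.TTTT
  TTTT.T
Step 3: 6 trees catch fire, 7 burn out
  ....FT
  .....F
  ....FT
  ...FTT
  ..FTTT
  FTTT.T

....FT
.....F
....FT
...FTT
..FTTT
FTTT.T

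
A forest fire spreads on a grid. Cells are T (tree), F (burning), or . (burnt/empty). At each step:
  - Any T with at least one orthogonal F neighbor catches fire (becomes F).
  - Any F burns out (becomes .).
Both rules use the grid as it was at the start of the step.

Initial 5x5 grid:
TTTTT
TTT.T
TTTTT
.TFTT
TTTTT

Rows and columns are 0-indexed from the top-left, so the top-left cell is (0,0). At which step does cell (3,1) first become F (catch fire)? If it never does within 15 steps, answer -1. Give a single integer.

Step 1: cell (3,1)='F' (+4 fires, +1 burnt)
  -> target ignites at step 1
Step 2: cell (3,1)='.' (+6 fires, +4 burnt)
Step 3: cell (3,1)='.' (+6 fires, +6 burnt)
Step 4: cell (3,1)='.' (+4 fires, +6 burnt)
Step 5: cell (3,1)='.' (+2 fires, +4 burnt)
Step 6: cell (3,1)='.' (+0 fires, +2 burnt)
  fire out at step 6

1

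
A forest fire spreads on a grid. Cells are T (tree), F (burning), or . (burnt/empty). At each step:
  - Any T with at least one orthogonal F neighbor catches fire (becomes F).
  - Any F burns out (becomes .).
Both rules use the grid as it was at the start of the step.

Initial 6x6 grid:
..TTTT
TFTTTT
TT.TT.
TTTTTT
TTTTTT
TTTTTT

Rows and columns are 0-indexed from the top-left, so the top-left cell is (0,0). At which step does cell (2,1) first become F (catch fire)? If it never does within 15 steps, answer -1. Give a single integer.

Step 1: cell (2,1)='F' (+3 fires, +1 burnt)
  -> target ignites at step 1
Step 2: cell (2,1)='.' (+4 fires, +3 burnt)
Step 3: cell (2,1)='.' (+6 fires, +4 burnt)
Step 4: cell (2,1)='.' (+7 fires, +6 burnt)
Step 5: cell (2,1)='.' (+5 fires, +7 burnt)
Step 6: cell (2,1)='.' (+3 fires, +5 burnt)
Step 7: cell (2,1)='.' (+2 fires, +3 burnt)
Step 8: cell (2,1)='.' (+1 fires, +2 burnt)
Step 9: cell (2,1)='.' (+0 fires, +1 burnt)
  fire out at step 9

1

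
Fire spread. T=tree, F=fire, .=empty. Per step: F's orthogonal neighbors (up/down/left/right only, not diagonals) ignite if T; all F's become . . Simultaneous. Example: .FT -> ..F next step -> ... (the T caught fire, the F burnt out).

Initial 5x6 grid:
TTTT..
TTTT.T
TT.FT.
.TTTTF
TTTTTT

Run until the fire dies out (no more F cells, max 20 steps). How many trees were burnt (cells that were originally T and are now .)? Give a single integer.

Step 1: +5 fires, +2 burnt (F count now 5)
Step 2: +5 fires, +5 burnt (F count now 5)
Step 3: +4 fires, +5 burnt (F count now 4)
Step 4: +4 fires, +4 burnt (F count now 4)
Step 5: +3 fires, +4 burnt (F count now 3)
Step 6: +0 fires, +3 burnt (F count now 0)
Fire out after step 6
Initially T: 22, now '.': 29
Total burnt (originally-T cells now '.'): 21

Answer: 21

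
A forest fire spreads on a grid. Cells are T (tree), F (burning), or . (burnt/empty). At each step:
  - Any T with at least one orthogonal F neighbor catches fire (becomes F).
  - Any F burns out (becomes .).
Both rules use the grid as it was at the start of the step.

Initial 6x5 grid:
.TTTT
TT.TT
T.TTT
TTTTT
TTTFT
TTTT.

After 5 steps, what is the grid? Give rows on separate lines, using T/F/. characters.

Step 1: 4 trees catch fire, 1 burn out
  .TTTT
  TT.TT
  T.TTT
  TTTFT
  TTF.F
  TTTF.
Step 2: 5 trees catch fire, 4 burn out
  .TTTT
  TT.TT
  T.TFT
  TTF.F
  TF...
  TTF..
Step 3: 6 trees catch fire, 5 burn out
  .TTTT
  TT.FT
  T.F.F
  TF...
  F....
  TF...
Step 4: 4 trees catch fire, 6 burn out
  .TTFT
  TT..F
  T....
  F....
  .....
  F....
Step 5: 3 trees catch fire, 4 burn out
  .TF.F
  TT...
  F....
  .....
  .....
  .....

.TF.F
TT...
F....
.....
.....
.....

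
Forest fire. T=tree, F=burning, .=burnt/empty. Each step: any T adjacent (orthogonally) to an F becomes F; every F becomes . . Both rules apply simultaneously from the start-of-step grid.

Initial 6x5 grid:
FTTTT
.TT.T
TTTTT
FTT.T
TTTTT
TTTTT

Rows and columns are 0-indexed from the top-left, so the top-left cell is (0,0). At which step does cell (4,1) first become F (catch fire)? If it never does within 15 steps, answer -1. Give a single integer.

Step 1: cell (4,1)='T' (+4 fires, +2 burnt)
Step 2: cell (4,1)='F' (+6 fires, +4 burnt)
  -> target ignites at step 2
Step 3: cell (4,1)='.' (+5 fires, +6 burnt)
Step 4: cell (4,1)='.' (+4 fires, +5 burnt)
Step 5: cell (4,1)='.' (+4 fires, +4 burnt)
Step 6: cell (4,1)='.' (+2 fires, +4 burnt)
Step 7: cell (4,1)='.' (+0 fires, +2 burnt)
  fire out at step 7

2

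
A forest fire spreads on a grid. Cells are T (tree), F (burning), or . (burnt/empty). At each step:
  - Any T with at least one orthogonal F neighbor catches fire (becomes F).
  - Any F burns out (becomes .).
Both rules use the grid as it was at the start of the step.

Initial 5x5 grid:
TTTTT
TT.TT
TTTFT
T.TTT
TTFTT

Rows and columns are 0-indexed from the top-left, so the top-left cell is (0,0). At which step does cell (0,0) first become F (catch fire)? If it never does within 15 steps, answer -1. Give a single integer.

Step 1: cell (0,0)='T' (+7 fires, +2 burnt)
Step 2: cell (0,0)='T' (+6 fires, +7 burnt)
Step 3: cell (0,0)='T' (+5 fires, +6 burnt)
Step 4: cell (0,0)='T' (+2 fires, +5 burnt)
Step 5: cell (0,0)='F' (+1 fires, +2 burnt)
  -> target ignites at step 5
Step 6: cell (0,0)='.' (+0 fires, +1 burnt)
  fire out at step 6

5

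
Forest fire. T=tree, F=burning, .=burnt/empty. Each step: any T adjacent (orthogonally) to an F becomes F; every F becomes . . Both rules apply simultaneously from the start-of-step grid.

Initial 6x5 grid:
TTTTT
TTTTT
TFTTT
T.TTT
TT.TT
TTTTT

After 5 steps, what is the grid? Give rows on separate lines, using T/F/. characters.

Step 1: 3 trees catch fire, 1 burn out
  TTTTT
  TFTTT
  F.FTT
  T.TTT
  TT.TT
  TTTTT
Step 2: 6 trees catch fire, 3 burn out
  TFTTT
  F.FTT
  ...FT
  F.FTT
  TT.TT
  TTTTT
Step 3: 6 trees catch fire, 6 burn out
  F.FTT
  ...FT
  ....F
  ...FT
  FT.TT
  TTTTT
Step 4: 6 trees catch fire, 6 burn out
  ...FT
  ....F
  .....
  ....F
  .F.FT
  FTTTT
Step 5: 4 trees catch fire, 6 burn out
  ....F
  .....
  .....
  .....
  ....F
  .FTFT

....F
.....
.....
.....
....F
.FTFT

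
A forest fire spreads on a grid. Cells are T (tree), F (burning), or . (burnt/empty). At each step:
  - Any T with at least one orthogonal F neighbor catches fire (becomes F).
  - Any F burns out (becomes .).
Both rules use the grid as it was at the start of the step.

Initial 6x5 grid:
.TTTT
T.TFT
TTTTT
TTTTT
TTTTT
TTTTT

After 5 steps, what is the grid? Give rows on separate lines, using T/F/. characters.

Step 1: 4 trees catch fire, 1 burn out
  .TTFT
  T.F.F
  TTTFT
  TTTTT
  TTTTT
  TTTTT
Step 2: 5 trees catch fire, 4 burn out
  .TF.F
  T....
  TTF.F
  TTTFT
  TTTTT
  TTTTT
Step 3: 5 trees catch fire, 5 burn out
  .F...
  T....
  TF...
  TTF.F
  TTTFT
  TTTTT
Step 4: 5 trees catch fire, 5 burn out
  .....
  T....
  F....
  TF...
  TTF.F
  TTTFT
Step 5: 5 trees catch fire, 5 burn out
  .....
  F....
  .....
  F....
  TF...
  TTF.F

.....
F....
.....
F....
TF...
TTF.F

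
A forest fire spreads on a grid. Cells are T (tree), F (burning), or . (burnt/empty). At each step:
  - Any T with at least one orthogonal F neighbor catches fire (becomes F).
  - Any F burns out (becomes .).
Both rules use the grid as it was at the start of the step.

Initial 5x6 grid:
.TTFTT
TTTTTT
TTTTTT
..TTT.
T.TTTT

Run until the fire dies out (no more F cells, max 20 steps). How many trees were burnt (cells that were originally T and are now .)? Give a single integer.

Answer: 23

Derivation:
Step 1: +3 fires, +1 burnt (F count now 3)
Step 2: +5 fires, +3 burnt (F count now 5)
Step 3: +5 fires, +5 burnt (F count now 5)
Step 4: +6 fires, +5 burnt (F count now 6)
Step 5: +3 fires, +6 burnt (F count now 3)
Step 6: +1 fires, +3 burnt (F count now 1)
Step 7: +0 fires, +1 burnt (F count now 0)
Fire out after step 7
Initially T: 24, now '.': 29
Total burnt (originally-T cells now '.'): 23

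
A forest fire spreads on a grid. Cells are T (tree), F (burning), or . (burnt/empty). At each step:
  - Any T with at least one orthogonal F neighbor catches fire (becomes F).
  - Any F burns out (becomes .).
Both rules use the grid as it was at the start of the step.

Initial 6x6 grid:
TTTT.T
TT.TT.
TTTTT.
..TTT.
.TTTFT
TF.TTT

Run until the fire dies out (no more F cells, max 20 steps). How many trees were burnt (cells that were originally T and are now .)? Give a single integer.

Step 1: +6 fires, +2 burnt (F count now 6)
Step 2: +5 fires, +6 burnt (F count now 5)
Step 3: +3 fires, +5 burnt (F count now 3)
Step 4: +2 fires, +3 burnt (F count now 2)
Step 5: +2 fires, +2 burnt (F count now 2)
Step 6: +3 fires, +2 burnt (F count now 3)
Step 7: +2 fires, +3 burnt (F count now 2)
Step 8: +1 fires, +2 burnt (F count now 1)
Step 9: +0 fires, +1 burnt (F count now 0)
Fire out after step 9
Initially T: 25, now '.': 35
Total burnt (originally-T cells now '.'): 24

Answer: 24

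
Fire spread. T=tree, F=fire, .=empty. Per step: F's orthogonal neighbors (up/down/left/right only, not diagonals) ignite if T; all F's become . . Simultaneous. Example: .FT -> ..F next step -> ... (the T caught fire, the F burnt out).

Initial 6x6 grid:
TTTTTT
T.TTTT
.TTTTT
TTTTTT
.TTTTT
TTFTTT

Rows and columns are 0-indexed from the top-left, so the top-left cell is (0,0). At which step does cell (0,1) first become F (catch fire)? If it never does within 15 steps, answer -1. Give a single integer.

Step 1: cell (0,1)='T' (+3 fires, +1 burnt)
Step 2: cell (0,1)='T' (+5 fires, +3 burnt)
Step 3: cell (0,1)='T' (+5 fires, +5 burnt)
Step 4: cell (0,1)='T' (+6 fires, +5 burnt)
Step 5: cell (0,1)='T' (+4 fires, +6 burnt)
Step 6: cell (0,1)='F' (+4 fires, +4 burnt)
  -> target ignites at step 6
Step 7: cell (0,1)='.' (+3 fires, +4 burnt)
Step 8: cell (0,1)='.' (+2 fires, +3 burnt)
Step 9: cell (0,1)='.' (+0 fires, +2 burnt)
  fire out at step 9

6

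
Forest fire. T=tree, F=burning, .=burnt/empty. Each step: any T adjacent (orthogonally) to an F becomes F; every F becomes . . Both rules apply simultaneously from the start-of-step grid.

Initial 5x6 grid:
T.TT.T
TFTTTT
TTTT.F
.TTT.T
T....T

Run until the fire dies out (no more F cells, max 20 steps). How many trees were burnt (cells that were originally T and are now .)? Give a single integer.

Step 1: +5 fires, +2 burnt (F count now 5)
Step 2: +9 fires, +5 burnt (F count now 9)
Step 3: +3 fires, +9 burnt (F count now 3)
Step 4: +1 fires, +3 burnt (F count now 1)
Step 5: +0 fires, +1 burnt (F count now 0)
Fire out after step 5
Initially T: 19, now '.': 29
Total burnt (originally-T cells now '.'): 18

Answer: 18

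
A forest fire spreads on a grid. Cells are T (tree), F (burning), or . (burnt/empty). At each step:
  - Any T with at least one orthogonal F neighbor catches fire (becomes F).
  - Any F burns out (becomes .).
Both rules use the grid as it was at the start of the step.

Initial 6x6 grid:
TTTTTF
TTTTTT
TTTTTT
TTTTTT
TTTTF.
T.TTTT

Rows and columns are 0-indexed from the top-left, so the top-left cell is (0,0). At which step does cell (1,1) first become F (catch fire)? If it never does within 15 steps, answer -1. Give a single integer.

Step 1: cell (1,1)='T' (+5 fires, +2 burnt)
Step 2: cell (1,1)='T' (+9 fires, +5 burnt)
Step 3: cell (1,1)='T' (+6 fires, +9 burnt)
Step 4: cell (1,1)='T' (+5 fires, +6 burnt)
Step 5: cell (1,1)='F' (+5 fires, +5 burnt)
  -> target ignites at step 5
Step 6: cell (1,1)='.' (+2 fires, +5 burnt)
Step 7: cell (1,1)='.' (+0 fires, +2 burnt)
  fire out at step 7

5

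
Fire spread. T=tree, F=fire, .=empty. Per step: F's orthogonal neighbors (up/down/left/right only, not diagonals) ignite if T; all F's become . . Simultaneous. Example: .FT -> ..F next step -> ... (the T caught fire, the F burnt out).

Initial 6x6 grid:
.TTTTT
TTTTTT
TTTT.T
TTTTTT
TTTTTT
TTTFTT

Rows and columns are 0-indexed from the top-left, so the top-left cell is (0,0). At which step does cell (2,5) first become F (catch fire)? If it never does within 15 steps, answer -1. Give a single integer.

Step 1: cell (2,5)='T' (+3 fires, +1 burnt)
Step 2: cell (2,5)='T' (+5 fires, +3 burnt)
Step 3: cell (2,5)='T' (+6 fires, +5 burnt)
Step 4: cell (2,5)='T' (+5 fires, +6 burnt)
Step 5: cell (2,5)='F' (+6 fires, +5 burnt)
  -> target ignites at step 5
Step 6: cell (2,5)='.' (+5 fires, +6 burnt)
Step 7: cell (2,5)='.' (+3 fires, +5 burnt)
Step 8: cell (2,5)='.' (+0 fires, +3 burnt)
  fire out at step 8

5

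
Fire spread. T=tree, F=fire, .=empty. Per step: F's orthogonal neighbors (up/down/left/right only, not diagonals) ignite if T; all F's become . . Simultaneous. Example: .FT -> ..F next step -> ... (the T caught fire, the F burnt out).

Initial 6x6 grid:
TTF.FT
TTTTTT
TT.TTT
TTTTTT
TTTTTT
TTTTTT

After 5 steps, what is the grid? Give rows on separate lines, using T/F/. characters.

Step 1: 4 trees catch fire, 2 burn out
  TF...F
  TTFTFT
  TT.TTT
  TTTTTT
  TTTTTT
  TTTTTT
Step 2: 5 trees catch fire, 4 burn out
  F.....
  TF.F.F
  TT.TFT
  TTTTTT
  TTTTTT
  TTTTTT
Step 3: 5 trees catch fire, 5 burn out
  ......
  F.....
  TF.F.F
  TTTTFT
  TTTTTT
  TTTTTT
Step 4: 5 trees catch fire, 5 burn out
  ......
  ......
  F.....
  TFTF.F
  TTTTFT
  TTTTTT
Step 5: 6 trees catch fire, 5 burn out
  ......
  ......
  ......
  F.F...
  TFTF.F
  TTTTFT

......
......
......
F.F...
TFTF.F
TTTTFT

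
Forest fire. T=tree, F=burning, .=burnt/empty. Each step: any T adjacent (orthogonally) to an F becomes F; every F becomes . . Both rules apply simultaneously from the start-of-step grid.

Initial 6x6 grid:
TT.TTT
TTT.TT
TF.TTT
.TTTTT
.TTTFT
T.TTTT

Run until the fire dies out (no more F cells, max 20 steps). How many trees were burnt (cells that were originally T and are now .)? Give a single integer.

Step 1: +7 fires, +2 burnt (F count now 7)
Step 2: +11 fires, +7 burnt (F count now 11)
Step 3: +5 fires, +11 burnt (F count now 5)
Step 4: +2 fires, +5 burnt (F count now 2)
Step 5: +2 fires, +2 burnt (F count now 2)
Step 6: +0 fires, +2 burnt (F count now 0)
Fire out after step 6
Initially T: 28, now '.': 35
Total burnt (originally-T cells now '.'): 27

Answer: 27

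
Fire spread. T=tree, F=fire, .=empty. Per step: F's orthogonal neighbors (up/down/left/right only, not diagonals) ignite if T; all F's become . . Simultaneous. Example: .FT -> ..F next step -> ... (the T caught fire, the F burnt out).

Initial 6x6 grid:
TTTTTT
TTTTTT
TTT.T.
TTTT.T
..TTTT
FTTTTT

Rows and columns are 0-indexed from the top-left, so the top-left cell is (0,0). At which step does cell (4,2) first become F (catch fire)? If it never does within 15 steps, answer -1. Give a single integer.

Step 1: cell (4,2)='T' (+1 fires, +1 burnt)
Step 2: cell (4,2)='T' (+1 fires, +1 burnt)
Step 3: cell (4,2)='F' (+2 fires, +1 burnt)
  -> target ignites at step 3
Step 4: cell (4,2)='.' (+3 fires, +2 burnt)
Step 5: cell (4,2)='.' (+5 fires, +3 burnt)
Step 6: cell (4,2)='.' (+4 fires, +5 burnt)
Step 7: cell (4,2)='.' (+5 fires, +4 burnt)
Step 8: cell (4,2)='.' (+4 fires, +5 burnt)
Step 9: cell (4,2)='.' (+4 fires, +4 burnt)
Step 10: cell (4,2)='.' (+1 fires, +4 burnt)
Step 11: cell (4,2)='.' (+0 fires, +1 burnt)
  fire out at step 11

3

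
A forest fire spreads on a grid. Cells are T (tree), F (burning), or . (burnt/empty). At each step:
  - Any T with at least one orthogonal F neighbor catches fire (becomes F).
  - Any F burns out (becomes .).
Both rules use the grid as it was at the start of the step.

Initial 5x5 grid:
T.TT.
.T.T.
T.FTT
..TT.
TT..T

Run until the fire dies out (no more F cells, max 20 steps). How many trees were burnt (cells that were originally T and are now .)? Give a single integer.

Answer: 7

Derivation:
Step 1: +2 fires, +1 burnt (F count now 2)
Step 2: +3 fires, +2 burnt (F count now 3)
Step 3: +1 fires, +3 burnt (F count now 1)
Step 4: +1 fires, +1 burnt (F count now 1)
Step 5: +0 fires, +1 burnt (F count now 0)
Fire out after step 5
Initially T: 13, now '.': 19
Total burnt (originally-T cells now '.'): 7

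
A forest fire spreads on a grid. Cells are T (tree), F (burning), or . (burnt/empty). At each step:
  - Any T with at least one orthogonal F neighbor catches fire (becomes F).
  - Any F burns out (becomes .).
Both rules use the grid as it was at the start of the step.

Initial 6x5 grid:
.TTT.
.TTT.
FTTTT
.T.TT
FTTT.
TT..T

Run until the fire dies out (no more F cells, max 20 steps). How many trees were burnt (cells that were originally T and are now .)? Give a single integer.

Answer: 18

Derivation:
Step 1: +3 fires, +2 burnt (F count now 3)
Step 2: +5 fires, +3 burnt (F count now 5)
Step 3: +4 fires, +5 burnt (F count now 4)
Step 4: +4 fires, +4 burnt (F count now 4)
Step 5: +2 fires, +4 burnt (F count now 2)
Step 6: +0 fires, +2 burnt (F count now 0)
Fire out after step 6
Initially T: 19, now '.': 29
Total burnt (originally-T cells now '.'): 18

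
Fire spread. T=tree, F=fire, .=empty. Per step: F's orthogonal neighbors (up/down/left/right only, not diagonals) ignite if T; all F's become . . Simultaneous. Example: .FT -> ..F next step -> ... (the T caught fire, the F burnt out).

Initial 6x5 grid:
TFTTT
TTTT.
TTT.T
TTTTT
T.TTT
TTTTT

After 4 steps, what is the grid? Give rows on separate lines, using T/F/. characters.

Step 1: 3 trees catch fire, 1 burn out
  F.FTT
  TFTT.
  TTT.T
  TTTTT
  T.TTT
  TTTTT
Step 2: 4 trees catch fire, 3 burn out
  ...FT
  F.FT.
  TFT.T
  TTTTT
  T.TTT
  TTTTT
Step 3: 5 trees catch fire, 4 burn out
  ....F
  ...F.
  F.F.T
  TFTTT
  T.TTT
  TTTTT
Step 4: 2 trees catch fire, 5 burn out
  .....
  .....
  ....T
  F.FTT
  T.TTT
  TTTTT

.....
.....
....T
F.FTT
T.TTT
TTTTT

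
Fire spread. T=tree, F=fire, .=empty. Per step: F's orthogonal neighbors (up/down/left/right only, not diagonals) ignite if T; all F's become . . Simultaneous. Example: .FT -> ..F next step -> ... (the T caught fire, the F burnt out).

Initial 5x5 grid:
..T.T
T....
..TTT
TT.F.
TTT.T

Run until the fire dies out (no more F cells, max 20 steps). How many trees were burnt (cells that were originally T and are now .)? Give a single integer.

Step 1: +1 fires, +1 burnt (F count now 1)
Step 2: +2 fires, +1 burnt (F count now 2)
Step 3: +0 fires, +2 burnt (F count now 0)
Fire out after step 3
Initially T: 12, now '.': 16
Total burnt (originally-T cells now '.'): 3

Answer: 3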